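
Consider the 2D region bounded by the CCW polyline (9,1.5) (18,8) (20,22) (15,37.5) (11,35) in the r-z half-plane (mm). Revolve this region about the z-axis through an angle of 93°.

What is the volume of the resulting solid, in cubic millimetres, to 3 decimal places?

Volume = 5907.748 mm³

Profile (r,z), 5 vertices: (9,1.5) (18,8) (20,22) (15,37.5) (11,35)
edge 0: (9,1.5)→(18,8)  cross = 9·8 − 18·1.5 = 45.0000; (r_i+r_j)·cross = 27·45.0000 = 1215.0000
edge 1: (18,8)→(20,22)  cross = 18·22 − 20·8 = 236.0000; (r_i+r_j)·cross = 38·236.0000 = 8968.0000
edge 2: (20,22)→(15,37.5)  cross = 20·37.5 − 15·22 = 420.0000; (r_i+r_j)·cross = 35·420.0000 = 14700.0000
edge 3: (15,37.5)→(11,35)  cross = 15·35 − 11·37.5 = 112.5000; (r_i+r_j)·cross = 26·112.5000 = 2925.0000
edge 4: (11,35)→(9,1.5)  cross = 11·1.5 − 9·35 = -298.5000; (r_i+r_j)·cross = 20·-298.5000 = -5970.0000
Σcross = 515.0000 → A = |Σcross|/2 = 257.5000 mm²
Σ(r_i+r_j)·cross = 21838.0000 → first moment M = |Σ|/6 = 3639.6667
R_c = M/A = 3639.6667/257.5000 = 14.1346 mm
θ = 93° = 1.623156 rad
V = θ·R_c·A = 1.623156·14.1346·257.5000 = 5907.748 mm³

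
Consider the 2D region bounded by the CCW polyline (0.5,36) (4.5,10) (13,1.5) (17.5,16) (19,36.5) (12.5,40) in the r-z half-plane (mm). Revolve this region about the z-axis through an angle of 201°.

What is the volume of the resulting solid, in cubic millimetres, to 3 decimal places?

Profile (r,z), 6 vertices: (0.5,36) (4.5,10) (13,1.5) (17.5,16) (19,36.5) (12.5,40)
edge 0: (0.5,36)→(4.5,10)  cross = 0.5·10 − 4.5·36 = -157.0000; (r_i+r_j)·cross = 5·-157.0000 = -785.0000
edge 1: (4.5,10)→(13,1.5)  cross = 4.5·1.5 − 13·10 = -123.2500; (r_i+r_j)·cross = 17.5·-123.2500 = -2156.8750
edge 2: (13,1.5)→(17.5,16)  cross = 13·16 − 17.5·1.5 = 181.7500; (r_i+r_j)·cross = 30.5·181.7500 = 5543.3750
edge 3: (17.5,16)→(19,36.5)  cross = 17.5·36.5 − 19·16 = 334.7500; (r_i+r_j)·cross = 36.5·334.7500 = 12218.3750
edge 4: (19,36.5)→(12.5,40)  cross = 19·40 − 12.5·36.5 = 303.7500; (r_i+r_j)·cross = 31.5·303.7500 = 9568.1250
edge 5: (12.5,40)→(0.5,36)  cross = 12.5·36 − 0.5·40 = 430.0000; (r_i+r_j)·cross = 13·430.0000 = 5590.0000
Σcross = 970.0000 → A = |Σcross|/2 = 485.0000 mm²
Σ(r_i+r_j)·cross = 29978.0000 → first moment M = |Σ|/6 = 4996.3333
R_c = M/A = 4996.3333/485.0000 = 10.3017 mm
θ = 201° = 3.508112 rad
V = θ·R_c·A = 3.508112·10.3017·485.0000 = 17527.696 mm³

Volume = 17527.696 mm³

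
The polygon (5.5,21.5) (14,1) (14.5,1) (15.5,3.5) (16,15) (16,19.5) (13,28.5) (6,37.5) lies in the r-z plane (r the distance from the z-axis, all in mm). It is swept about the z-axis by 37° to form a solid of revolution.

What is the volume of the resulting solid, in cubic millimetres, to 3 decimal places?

Profile (r,z), 8 vertices: (5.5,21.5) (14,1) (14.5,1) (15.5,3.5) (16,15) (16,19.5) (13,28.5) (6,37.5)
edge 0: (5.5,21.5)→(14,1)  cross = 5.5·1 − 14·21.5 = -295.5000; (r_i+r_j)·cross = 19.5·-295.5000 = -5762.2500
edge 1: (14,1)→(14.5,1)  cross = 14·1 − 14.5·1 = -0.5000; (r_i+r_j)·cross = 28.5·-0.5000 = -14.2500
edge 2: (14.5,1)→(15.5,3.5)  cross = 14.5·3.5 − 15.5·1 = 35.2500; (r_i+r_j)·cross = 30·35.2500 = 1057.5000
edge 3: (15.5,3.5)→(16,15)  cross = 15.5·15 − 16·3.5 = 176.5000; (r_i+r_j)·cross = 31.5·176.5000 = 5559.7500
edge 4: (16,15)→(16,19.5)  cross = 16·19.5 − 16·15 = 72.0000; (r_i+r_j)·cross = 32·72.0000 = 2304.0000
edge 5: (16,19.5)→(13,28.5)  cross = 16·28.5 − 13·19.5 = 202.5000; (r_i+r_j)·cross = 29·202.5000 = 5872.5000
edge 6: (13,28.5)→(6,37.5)  cross = 13·37.5 − 6·28.5 = 316.5000; (r_i+r_j)·cross = 19·316.5000 = 6013.5000
edge 7: (6,37.5)→(5.5,21.5)  cross = 6·21.5 − 5.5·37.5 = -77.2500; (r_i+r_j)·cross = 11.5·-77.2500 = -888.3750
Σcross = 429.5000 → A = |Σcross|/2 = 214.7500 mm²
Σ(r_i+r_j)·cross = 14142.3750 → first moment M = |Σ|/6 = 2357.0625
R_c = M/A = 2357.0625/214.7500 = 10.9758 mm
θ = 37° = 0.645772 rad
V = θ·R_c·A = 0.645772·10.9758·214.7500 = 1522.125 mm³

Volume = 1522.125 mm³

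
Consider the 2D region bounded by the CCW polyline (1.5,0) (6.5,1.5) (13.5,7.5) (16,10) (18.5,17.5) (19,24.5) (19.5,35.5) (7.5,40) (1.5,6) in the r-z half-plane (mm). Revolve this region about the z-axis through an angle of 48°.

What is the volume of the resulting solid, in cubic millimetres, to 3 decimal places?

Volume = 4205.580 mm³

Profile (r,z), 9 vertices: (1.5,0) (6.5,1.5) (13.5,7.5) (16,10) (18.5,17.5) (19,24.5) (19.5,35.5) (7.5,40) (1.5,6)
edge 0: (1.5,0)→(6.5,1.5)  cross = 1.5·1.5 − 6.5·0 = 2.2500; (r_i+r_j)·cross = 8·2.2500 = 18.0000
edge 1: (6.5,1.5)→(13.5,7.5)  cross = 6.5·7.5 − 13.5·1.5 = 28.5000; (r_i+r_j)·cross = 20·28.5000 = 570.0000
edge 2: (13.5,7.5)→(16,10)  cross = 13.5·10 − 16·7.5 = 15.0000; (r_i+r_j)·cross = 29.5·15.0000 = 442.5000
edge 3: (16,10)→(18.5,17.5)  cross = 16·17.5 − 18.5·10 = 95.0000; (r_i+r_j)·cross = 34.5·95.0000 = 3277.5000
edge 4: (18.5,17.5)→(19,24.5)  cross = 18.5·24.5 − 19·17.5 = 120.7500; (r_i+r_j)·cross = 37.5·120.7500 = 4528.1250
edge 5: (19,24.5)→(19.5,35.5)  cross = 19·35.5 − 19.5·24.5 = 196.7500; (r_i+r_j)·cross = 38.5·196.7500 = 7574.8750
edge 6: (19.5,35.5)→(7.5,40)  cross = 19.5·40 − 7.5·35.5 = 513.7500; (r_i+r_j)·cross = 27·513.7500 = 13871.2500
edge 7: (7.5,40)→(1.5,6)  cross = 7.5·6 − 1.5·40 = -15.0000; (r_i+r_j)·cross = 9·-15.0000 = -135.0000
edge 8: (1.5,6)→(1.5,0)  cross = 1.5·0 − 1.5·6 = -9.0000; (r_i+r_j)·cross = 3·-9.0000 = -27.0000
Σcross = 948.0000 → A = |Σcross|/2 = 474.0000 mm²
Σ(r_i+r_j)·cross = 30120.2500 → first moment M = |Σ|/6 = 5020.0417
R_c = M/A = 5020.0417/474.0000 = 10.5908 mm
θ = 48° = 0.837758 rad
V = θ·R_c·A = 0.837758·10.5908·474.0000 = 4205.580 mm³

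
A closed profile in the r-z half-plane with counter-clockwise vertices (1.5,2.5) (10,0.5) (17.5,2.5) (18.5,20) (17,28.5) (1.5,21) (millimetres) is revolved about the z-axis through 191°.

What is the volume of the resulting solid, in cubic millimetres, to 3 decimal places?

Profile (r,z), 6 vertices: (1.5,2.5) (10,0.5) (17.5,2.5) (18.5,20) (17,28.5) (1.5,21)
edge 0: (1.5,2.5)→(10,0.5)  cross = 1.5·0.5 − 10·2.5 = -24.2500; (r_i+r_j)·cross = 11.5·-24.2500 = -278.8750
edge 1: (10,0.5)→(17.5,2.5)  cross = 10·2.5 − 17.5·0.5 = 16.2500; (r_i+r_j)·cross = 27.5·16.2500 = 446.8750
edge 2: (17.5,2.5)→(18.5,20)  cross = 17.5·20 − 18.5·2.5 = 303.7500; (r_i+r_j)·cross = 36·303.7500 = 10935.0000
edge 3: (18.5,20)→(17,28.5)  cross = 18.5·28.5 − 17·20 = 187.2500; (r_i+r_j)·cross = 35.5·187.2500 = 6647.3750
edge 4: (17,28.5)→(1.5,21)  cross = 17·21 − 1.5·28.5 = 314.2500; (r_i+r_j)·cross = 18.5·314.2500 = 5813.6250
edge 5: (1.5,21)→(1.5,2.5)  cross = 1.5·2.5 − 1.5·21 = -27.7500; (r_i+r_j)·cross = 3·-27.7500 = -83.2500
Σcross = 769.5000 → A = |Σcross|/2 = 384.7500 mm²
Σ(r_i+r_j)·cross = 23480.7500 → first moment M = |Σ|/6 = 3913.4583
R_c = M/A = 3913.4583/384.7500 = 10.1714 mm
θ = 191° = 3.333579 rad
V = θ·R_c·A = 3.333579·10.1714·384.7500 = 13045.822 mm³

Volume = 13045.822 mm³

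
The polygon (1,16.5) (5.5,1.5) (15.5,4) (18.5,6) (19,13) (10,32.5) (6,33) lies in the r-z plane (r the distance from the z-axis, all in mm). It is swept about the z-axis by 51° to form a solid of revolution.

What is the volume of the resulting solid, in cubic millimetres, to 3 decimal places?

Profile (r,z), 7 vertices: (1,16.5) (5.5,1.5) (15.5,4) (18.5,6) (19,13) (10,32.5) (6,33)
edge 0: (1,16.5)→(5.5,1.5)  cross = 1·1.5 − 5.5·16.5 = -89.2500; (r_i+r_j)·cross = 6.5·-89.2500 = -580.1250
edge 1: (5.5,1.5)→(15.5,4)  cross = 5.5·4 − 15.5·1.5 = -1.2500; (r_i+r_j)·cross = 21·-1.2500 = -26.2500
edge 2: (15.5,4)→(18.5,6)  cross = 15.5·6 − 18.5·4 = 19.0000; (r_i+r_j)·cross = 34·19.0000 = 646.0000
edge 3: (18.5,6)→(19,13)  cross = 18.5·13 − 19·6 = 126.5000; (r_i+r_j)·cross = 37.5·126.5000 = 4743.7500
edge 4: (19,13)→(10,32.5)  cross = 19·32.5 − 10·13 = 487.5000; (r_i+r_j)·cross = 29·487.5000 = 14137.5000
edge 5: (10,32.5)→(6,33)  cross = 10·33 − 6·32.5 = 135.0000; (r_i+r_j)·cross = 16·135.0000 = 2160.0000
edge 6: (6,33)→(1,16.5)  cross = 6·16.5 − 1·33 = 66.0000; (r_i+r_j)·cross = 7·66.0000 = 462.0000
Σcross = 743.5000 → A = |Σcross|/2 = 371.7500 mm²
Σ(r_i+r_j)·cross = 21542.8750 → first moment M = |Σ|/6 = 3590.4792
R_c = M/A = 3590.4792/371.7500 = 9.6583 mm
θ = 51° = 0.890118 rad
V = θ·R_c·A = 0.890118·9.6583·371.7500 = 3195.950 mm³

Volume = 3195.950 mm³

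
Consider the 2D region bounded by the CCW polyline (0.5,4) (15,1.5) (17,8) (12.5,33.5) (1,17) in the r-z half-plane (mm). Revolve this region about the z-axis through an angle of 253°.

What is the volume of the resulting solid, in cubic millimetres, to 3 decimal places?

Profile (r,z), 5 vertices: (0.5,4) (15,1.5) (17,8) (12.5,33.5) (1,17)
edge 0: (0.5,4)→(15,1.5)  cross = 0.5·1.5 − 15·4 = -59.2500; (r_i+r_j)·cross = 15.5·-59.2500 = -918.3750
edge 1: (15,1.5)→(17,8)  cross = 15·8 − 17·1.5 = 94.5000; (r_i+r_j)·cross = 32·94.5000 = 3024.0000
edge 2: (17,8)→(12.5,33.5)  cross = 17·33.5 − 12.5·8 = 469.5000; (r_i+r_j)·cross = 29.5·469.5000 = 13850.2500
edge 3: (12.5,33.5)→(1,17)  cross = 12.5·17 − 1·33.5 = 179.0000; (r_i+r_j)·cross = 13.5·179.0000 = 2416.5000
edge 4: (1,17)→(0.5,4)  cross = 1·4 − 0.5·17 = -4.5000; (r_i+r_j)·cross = 1.5·-4.5000 = -6.7500
Σcross = 679.2500 → A = |Σcross|/2 = 339.6250 mm²
Σ(r_i+r_j)·cross = 18365.6250 → first moment M = |Σ|/6 = 3060.9375
R_c = M/A = 3060.9375/339.6250 = 9.0127 mm
θ = 253° = 4.415683 rad
V = θ·R_c·A = 4.415683·9.0127·339.6250 = 13516.130 mm³

Volume = 13516.130 mm³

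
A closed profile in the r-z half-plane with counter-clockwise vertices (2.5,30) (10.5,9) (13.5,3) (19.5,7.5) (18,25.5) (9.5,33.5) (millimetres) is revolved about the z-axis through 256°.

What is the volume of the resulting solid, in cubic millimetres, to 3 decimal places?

Profile (r,z), 6 vertices: (2.5,30) (10.5,9) (13.5,3) (19.5,7.5) (18,25.5) (9.5,33.5)
edge 0: (2.5,30)→(10.5,9)  cross = 2.5·9 − 10.5·30 = -292.5000; (r_i+r_j)·cross = 13·-292.5000 = -3802.5000
edge 1: (10.5,9)→(13.5,3)  cross = 10.5·3 − 13.5·9 = -90.0000; (r_i+r_j)·cross = 24·-90.0000 = -2160.0000
edge 2: (13.5,3)→(19.5,7.5)  cross = 13.5·7.5 − 19.5·3 = 42.7500; (r_i+r_j)·cross = 33·42.7500 = 1410.7500
edge 3: (19.5,7.5)→(18,25.5)  cross = 19.5·25.5 − 18·7.5 = 362.2500; (r_i+r_j)·cross = 37.5·362.2500 = 13584.3750
edge 4: (18,25.5)→(9.5,33.5)  cross = 18·33.5 − 9.5·25.5 = 360.7500; (r_i+r_j)·cross = 27.5·360.7500 = 9920.6250
edge 5: (9.5,33.5)→(2.5,30)  cross = 9.5·30 − 2.5·33.5 = 201.2500; (r_i+r_j)·cross = 12·201.2500 = 2415.0000
Σcross = 584.5000 → A = |Σcross|/2 = 292.2500 mm²
Σ(r_i+r_j)·cross = 21368.2500 → first moment M = |Σ|/6 = 3561.3750
R_c = M/A = 3561.3750/292.2500 = 12.1861 mm
θ = 256° = 4.468043 rad
V = θ·R_c·A = 4.468043·12.1861·292.2500 = 15912.376 mm³

Volume = 15912.376 mm³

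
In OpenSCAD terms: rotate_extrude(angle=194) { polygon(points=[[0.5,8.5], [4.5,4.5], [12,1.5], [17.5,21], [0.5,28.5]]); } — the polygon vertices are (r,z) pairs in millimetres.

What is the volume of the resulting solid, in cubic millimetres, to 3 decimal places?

Volume = 8170.552 mm³

Profile (r,z), 5 vertices: (0.5,8.5) (4.5,4.5) (12,1.5) (17.5,21) (0.5,28.5)
edge 0: (0.5,8.5)→(4.5,4.5)  cross = 0.5·4.5 − 4.5·8.5 = -36.0000; (r_i+r_j)·cross = 5·-36.0000 = -180.0000
edge 1: (4.5,4.5)→(12,1.5)  cross = 4.5·1.5 − 12·4.5 = -47.2500; (r_i+r_j)·cross = 16.5·-47.2500 = -779.6250
edge 2: (12,1.5)→(17.5,21)  cross = 12·21 − 17.5·1.5 = 225.7500; (r_i+r_j)·cross = 29.5·225.7500 = 6659.6250
edge 3: (17.5,21)→(0.5,28.5)  cross = 17.5·28.5 − 0.5·21 = 488.2500; (r_i+r_j)·cross = 18·488.2500 = 8788.5000
edge 4: (0.5,28.5)→(0.5,8.5)  cross = 0.5·8.5 − 0.5·28.5 = -10.0000; (r_i+r_j)·cross = 1·-10.0000 = -10.0000
Σcross = 620.7500 → A = |Σcross|/2 = 310.3750 mm²
Σ(r_i+r_j)·cross = 14478.5000 → first moment M = |Σ|/6 = 2413.0833
R_c = M/A = 2413.0833/310.3750 = 7.7747 mm
θ = 194° = 3.385939 rad
V = θ·R_c·A = 3.385939·7.7747·310.3750 = 8170.552 mm³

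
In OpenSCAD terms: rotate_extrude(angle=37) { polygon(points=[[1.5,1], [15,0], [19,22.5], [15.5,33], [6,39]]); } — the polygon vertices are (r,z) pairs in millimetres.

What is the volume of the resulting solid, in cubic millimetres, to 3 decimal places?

Volume = 3139.864 mm³

Profile (r,z), 5 vertices: (1.5,1) (15,0) (19,22.5) (15.5,33) (6,39)
edge 0: (1.5,1)→(15,0)  cross = 1.5·0 − 15·1 = -15.0000; (r_i+r_j)·cross = 16.5·-15.0000 = -247.5000
edge 1: (15,0)→(19,22.5)  cross = 15·22.5 − 19·0 = 337.5000; (r_i+r_j)·cross = 34·337.5000 = 11475.0000
edge 2: (19,22.5)→(15.5,33)  cross = 19·33 − 15.5·22.5 = 278.2500; (r_i+r_j)·cross = 34.5·278.2500 = 9599.6250
edge 3: (15.5,33)→(6,39)  cross = 15.5·39 − 6·33 = 406.5000; (r_i+r_j)·cross = 21.5·406.5000 = 8739.7500
edge 4: (6,39)→(1.5,1)  cross = 6·1 − 1.5·39 = -52.5000; (r_i+r_j)·cross = 7.5·-52.5000 = -393.7500
Σcross = 954.7500 → A = |Σcross|/2 = 477.3750 mm²
Σ(r_i+r_j)·cross = 29173.1250 → first moment M = |Σ|/6 = 4862.1875
R_c = M/A = 4862.1875/477.3750 = 10.1853 mm
θ = 37° = 0.645772 rad
V = θ·R_c·A = 0.645772·10.1853·477.3750 = 3139.864 mm³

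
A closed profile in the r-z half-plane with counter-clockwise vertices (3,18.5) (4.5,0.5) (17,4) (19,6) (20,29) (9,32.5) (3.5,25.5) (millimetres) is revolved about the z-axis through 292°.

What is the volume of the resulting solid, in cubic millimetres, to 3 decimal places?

Volume = 25471.296 mm³

Profile (r,z), 7 vertices: (3,18.5) (4.5,0.5) (17,4) (19,6) (20,29) (9,32.5) (3.5,25.5)
edge 0: (3,18.5)→(4.5,0.5)  cross = 3·0.5 − 4.5·18.5 = -81.7500; (r_i+r_j)·cross = 7.5·-81.7500 = -613.1250
edge 1: (4.5,0.5)→(17,4)  cross = 4.5·4 − 17·0.5 = 9.5000; (r_i+r_j)·cross = 21.5·9.5000 = 204.2500
edge 2: (17,4)→(19,6)  cross = 17·6 − 19·4 = 26.0000; (r_i+r_j)·cross = 36·26.0000 = 936.0000
edge 3: (19,6)→(20,29)  cross = 19·29 − 20·6 = 431.0000; (r_i+r_j)·cross = 39·431.0000 = 16809.0000
edge 4: (20,29)→(9,32.5)  cross = 20·32.5 − 9·29 = 389.0000; (r_i+r_j)·cross = 29·389.0000 = 11281.0000
edge 5: (9,32.5)→(3.5,25.5)  cross = 9·25.5 − 3.5·32.5 = 115.7500; (r_i+r_j)·cross = 12.5·115.7500 = 1446.8750
edge 6: (3.5,25.5)→(3,18.5)  cross = 3.5·18.5 − 3·25.5 = -11.7500; (r_i+r_j)·cross = 6.5·-11.7500 = -76.3750
Σcross = 877.7500 → A = |Σcross|/2 = 438.8750 mm²
Σ(r_i+r_j)·cross = 29987.6250 → first moment M = |Σ|/6 = 4997.9375
R_c = M/A = 4997.9375/438.8750 = 11.3881 mm
θ = 292° = 5.096361 rad
V = θ·R_c·A = 5.096361·11.3881·438.8750 = 25471.296 mm³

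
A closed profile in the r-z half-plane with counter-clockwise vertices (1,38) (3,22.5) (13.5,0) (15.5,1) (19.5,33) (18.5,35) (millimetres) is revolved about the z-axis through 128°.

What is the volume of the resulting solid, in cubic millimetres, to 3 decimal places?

Profile (r,z), 6 vertices: (1,38) (3,22.5) (13.5,0) (15.5,1) (19.5,33) (18.5,35)
edge 0: (1,38)→(3,22.5)  cross = 1·22.5 − 3·38 = -91.5000; (r_i+r_j)·cross = 4·-91.5000 = -366.0000
edge 1: (3,22.5)→(13.5,0)  cross = 3·0 − 13.5·22.5 = -303.7500; (r_i+r_j)·cross = 16.5·-303.7500 = -5011.8750
edge 2: (13.5,0)→(15.5,1)  cross = 13.5·1 − 15.5·0 = 13.5000; (r_i+r_j)·cross = 29·13.5000 = 391.5000
edge 3: (15.5,1)→(19.5,33)  cross = 15.5·33 − 19.5·1 = 492.0000; (r_i+r_j)·cross = 35·492.0000 = 17220.0000
edge 4: (19.5,33)→(18.5,35)  cross = 19.5·35 − 18.5·33 = 72.0000; (r_i+r_j)·cross = 38·72.0000 = 2736.0000
edge 5: (18.5,35)→(1,38)  cross = 18.5·38 − 1·35 = 668.0000; (r_i+r_j)·cross = 19.5·668.0000 = 13026.0000
Σcross = 850.2500 → A = |Σcross|/2 = 425.1250 mm²
Σ(r_i+r_j)·cross = 27995.6250 → first moment M = |Σ|/6 = 4665.9375
R_c = M/A = 4665.9375/425.1250 = 10.9754 mm
θ = 128° = 2.234021 rad
V = θ·R_c·A = 2.234021·10.9754·425.1250 = 10423.804 mm³

Volume = 10423.804 mm³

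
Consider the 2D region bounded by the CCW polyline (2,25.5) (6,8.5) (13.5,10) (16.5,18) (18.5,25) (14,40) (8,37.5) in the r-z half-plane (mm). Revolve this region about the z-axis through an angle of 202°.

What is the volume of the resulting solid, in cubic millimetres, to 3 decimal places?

Profile (r,z), 7 vertices: (2,25.5) (6,8.5) (13.5,10) (16.5,18) (18.5,25) (14,40) (8,37.5)
edge 0: (2,25.5)→(6,8.5)  cross = 2·8.5 − 6·25.5 = -136.0000; (r_i+r_j)·cross = 8·-136.0000 = -1088.0000
edge 1: (6,8.5)→(13.5,10)  cross = 6·10 − 13.5·8.5 = -54.7500; (r_i+r_j)·cross = 19.5·-54.7500 = -1067.6250
edge 2: (13.5,10)→(16.5,18)  cross = 13.5·18 − 16.5·10 = 78.0000; (r_i+r_j)·cross = 30·78.0000 = 2340.0000
edge 3: (16.5,18)→(18.5,25)  cross = 16.5·25 − 18.5·18 = 79.5000; (r_i+r_j)·cross = 35·79.5000 = 2782.5000
edge 4: (18.5,25)→(14,40)  cross = 18.5·40 − 14·25 = 390.0000; (r_i+r_j)·cross = 32.5·390.0000 = 12675.0000
edge 5: (14,40)→(8,37.5)  cross = 14·37.5 − 8·40 = 205.0000; (r_i+r_j)·cross = 22·205.0000 = 4510.0000
edge 6: (8,37.5)→(2,25.5)  cross = 8·25.5 − 2·37.5 = 129.0000; (r_i+r_j)·cross = 10·129.0000 = 1290.0000
Σcross = 690.7500 → A = |Σcross|/2 = 345.3750 mm²
Σ(r_i+r_j)·cross = 21441.8750 → first moment M = |Σ|/6 = 3573.6458
R_c = M/A = 3573.6458/345.3750 = 10.3471 mm
θ = 202° = 3.525565 rad
V = θ·R_c·A = 3.525565·10.3471·345.3750 = 12599.121 mm³

Volume = 12599.121 mm³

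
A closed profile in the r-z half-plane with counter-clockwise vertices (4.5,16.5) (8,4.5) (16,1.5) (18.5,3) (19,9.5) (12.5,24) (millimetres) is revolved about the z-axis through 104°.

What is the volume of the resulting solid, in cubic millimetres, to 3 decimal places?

Volume = 4419.418 mm³

Profile (r,z), 6 vertices: (4.5,16.5) (8,4.5) (16,1.5) (18.5,3) (19,9.5) (12.5,24)
edge 0: (4.5,16.5)→(8,4.5)  cross = 4.5·4.5 − 8·16.5 = -111.7500; (r_i+r_j)·cross = 12.5·-111.7500 = -1396.8750
edge 1: (8,4.5)→(16,1.5)  cross = 8·1.5 − 16·4.5 = -60.0000; (r_i+r_j)·cross = 24·-60.0000 = -1440.0000
edge 2: (16,1.5)→(18.5,3)  cross = 16·3 − 18.5·1.5 = 20.2500; (r_i+r_j)·cross = 34.5·20.2500 = 698.6250
edge 3: (18.5,3)→(19,9.5)  cross = 18.5·9.5 − 19·3 = 118.7500; (r_i+r_j)·cross = 37.5·118.7500 = 4453.1250
edge 4: (19,9.5)→(12.5,24)  cross = 19·24 − 12.5·9.5 = 337.2500; (r_i+r_j)·cross = 31.5·337.2500 = 10623.3750
edge 5: (12.5,24)→(4.5,16.5)  cross = 12.5·16.5 − 4.5·24 = 98.2500; (r_i+r_j)·cross = 17·98.2500 = 1670.2500
Σcross = 402.7500 → A = |Σcross|/2 = 201.3750 mm²
Σ(r_i+r_j)·cross = 14608.5000 → first moment M = |Σ|/6 = 2434.7500
R_c = M/A = 2434.7500/201.3750 = 12.0906 mm
θ = 104° = 1.815142 rad
V = θ·R_c·A = 1.815142·12.0906·201.3750 = 4419.418 mm³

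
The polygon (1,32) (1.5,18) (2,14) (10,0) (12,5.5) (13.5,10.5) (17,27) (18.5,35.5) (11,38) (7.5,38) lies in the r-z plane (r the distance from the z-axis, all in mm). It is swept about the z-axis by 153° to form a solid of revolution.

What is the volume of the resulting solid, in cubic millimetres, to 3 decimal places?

Profile (r,z), 10 vertices: (1,32) (1.5,18) (2,14) (10,0) (12,5.5) (13.5,10.5) (17,27) (18.5,35.5) (11,38) (7.5,38)
edge 0: (1,32)→(1.5,18)  cross = 1·18 − 1.5·32 = -30.0000; (r_i+r_j)·cross = 2.5·-30.0000 = -75.0000
edge 1: (1.5,18)→(2,14)  cross = 1.5·14 − 2·18 = -15.0000; (r_i+r_j)·cross = 3.5·-15.0000 = -52.5000
edge 2: (2,14)→(10,0)  cross = 2·0 − 10·14 = -140.0000; (r_i+r_j)·cross = 12·-140.0000 = -1680.0000
edge 3: (10,0)→(12,5.5)  cross = 10·5.5 − 12·0 = 55.0000; (r_i+r_j)·cross = 22·55.0000 = 1210.0000
edge 4: (12,5.5)→(13.5,10.5)  cross = 12·10.5 − 13.5·5.5 = 51.7500; (r_i+r_j)·cross = 25.5·51.7500 = 1319.6250
edge 5: (13.5,10.5)→(17,27)  cross = 13.5·27 − 17·10.5 = 186.0000; (r_i+r_j)·cross = 30.5·186.0000 = 5673.0000
edge 6: (17,27)→(18.5,35.5)  cross = 17·35.5 − 18.5·27 = 104.0000; (r_i+r_j)·cross = 35.5·104.0000 = 3692.0000
edge 7: (18.5,35.5)→(11,38)  cross = 18.5·38 − 11·35.5 = 312.5000; (r_i+r_j)·cross = 29.5·312.5000 = 9218.7500
edge 8: (11,38)→(7.5,38)  cross = 11·38 − 7.5·38 = 133.0000; (r_i+r_j)·cross = 18.5·133.0000 = 2460.5000
edge 9: (7.5,38)→(1,32)  cross = 7.5·32 − 1·38 = 202.0000; (r_i+r_j)·cross = 8.5·202.0000 = 1717.0000
Σcross = 859.2500 → A = |Σcross|/2 = 429.6250 mm²
Σ(r_i+r_j)·cross = 23483.3750 → first moment M = |Σ|/6 = 3913.8958
R_c = M/A = 3913.8958/429.6250 = 9.1100 mm
θ = 153° = 2.670354 rad
V = θ·R_c·A = 2.670354·9.1100·429.6250 = 10451.486 mm³

Volume = 10451.486 mm³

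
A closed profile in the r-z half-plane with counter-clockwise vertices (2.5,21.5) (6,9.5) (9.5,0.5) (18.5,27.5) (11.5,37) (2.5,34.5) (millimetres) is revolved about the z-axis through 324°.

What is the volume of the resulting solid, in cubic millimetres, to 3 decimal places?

Volume = 18805.731 mm³

Profile (r,z), 6 vertices: (2.5,21.5) (6,9.5) (9.5,0.5) (18.5,27.5) (11.5,37) (2.5,34.5)
edge 0: (2.5,21.5)→(6,9.5)  cross = 2.5·9.5 − 6·21.5 = -105.2500; (r_i+r_j)·cross = 8.5·-105.2500 = -894.6250
edge 1: (6,9.5)→(9.5,0.5)  cross = 6·0.5 − 9.5·9.5 = -87.2500; (r_i+r_j)·cross = 15.5·-87.2500 = -1352.3750
edge 2: (9.5,0.5)→(18.5,27.5)  cross = 9.5·27.5 − 18.5·0.5 = 252.0000; (r_i+r_j)·cross = 28·252.0000 = 7056.0000
edge 3: (18.5,27.5)→(11.5,37)  cross = 18.5·37 − 11.5·27.5 = 368.2500; (r_i+r_j)·cross = 30·368.2500 = 11047.5000
edge 4: (11.5,37)→(2.5,34.5)  cross = 11.5·34.5 − 2.5·37 = 304.2500; (r_i+r_j)·cross = 14·304.2500 = 4259.5000
edge 5: (2.5,34.5)→(2.5,21.5)  cross = 2.5·21.5 − 2.5·34.5 = -32.5000; (r_i+r_j)·cross = 5·-32.5000 = -162.5000
Σcross = 699.5000 → A = |Σcross|/2 = 349.7500 mm²
Σ(r_i+r_j)·cross = 19953.5000 → first moment M = |Σ|/6 = 3325.5833
R_c = M/A = 3325.5833/349.7500 = 9.5085 mm
θ = 324° = 5.654867 rad
V = θ·R_c·A = 5.654867·9.5085·349.7500 = 18805.731 mm³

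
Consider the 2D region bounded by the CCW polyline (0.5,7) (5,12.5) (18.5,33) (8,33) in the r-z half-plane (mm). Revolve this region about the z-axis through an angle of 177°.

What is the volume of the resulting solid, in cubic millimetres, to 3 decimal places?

Volume = 4017.547 mm³

Profile (r,z), 4 vertices: (0.5,7) (5,12.5) (18.5,33) (8,33)
edge 0: (0.5,7)→(5,12.5)  cross = 0.5·12.5 − 5·7 = -28.7500; (r_i+r_j)·cross = 5.5·-28.7500 = -158.1250
edge 1: (5,12.5)→(18.5,33)  cross = 5·33 − 18.5·12.5 = -66.2500; (r_i+r_j)·cross = 23.5·-66.2500 = -1556.8750
edge 2: (18.5,33)→(8,33)  cross = 18.5·33 − 8·33 = 346.5000; (r_i+r_j)·cross = 26.5·346.5000 = 9182.2500
edge 3: (8,33)→(0.5,7)  cross = 8·7 − 0.5·33 = 39.5000; (r_i+r_j)·cross = 8.5·39.5000 = 335.7500
Σcross = 291.0000 → A = |Σcross|/2 = 145.5000 mm²
Σ(r_i+r_j)·cross = 7803.0000 → first moment M = |Σ|/6 = 1300.5000
R_c = M/A = 1300.5000/145.5000 = 8.9381 mm
θ = 177° = 3.089233 rad
V = θ·R_c·A = 3.089233·8.9381·145.5000 = 4017.547 mm³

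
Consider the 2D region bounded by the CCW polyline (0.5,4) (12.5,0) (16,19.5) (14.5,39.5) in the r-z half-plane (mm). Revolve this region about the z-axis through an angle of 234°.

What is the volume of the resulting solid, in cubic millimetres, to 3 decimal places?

Volume = 11927.358 mm³

Profile (r,z), 4 vertices: (0.5,4) (12.5,0) (16,19.5) (14.5,39.5)
edge 0: (0.5,4)→(12.5,0)  cross = 0.5·0 − 12.5·4 = -50.0000; (r_i+r_j)·cross = 13·-50.0000 = -650.0000
edge 1: (12.5,0)→(16,19.5)  cross = 12.5·19.5 − 16·0 = 243.7500; (r_i+r_j)·cross = 28.5·243.7500 = 6946.8750
edge 2: (16,19.5)→(14.5,39.5)  cross = 16·39.5 − 14.5·19.5 = 349.2500; (r_i+r_j)·cross = 30.5·349.2500 = 10652.1250
edge 3: (14.5,39.5)→(0.5,4)  cross = 14.5·4 − 0.5·39.5 = 38.2500; (r_i+r_j)·cross = 15·38.2500 = 573.7500
Σcross = 581.2500 → A = |Σcross|/2 = 290.6250 mm²
Σ(r_i+r_j)·cross = 17522.7500 → first moment M = |Σ|/6 = 2920.4583
R_c = M/A = 2920.4583/290.6250 = 10.0489 mm
θ = 234° = 4.084070 rad
V = θ·R_c·A = 4.084070·10.0489·290.6250 = 11927.358 mm³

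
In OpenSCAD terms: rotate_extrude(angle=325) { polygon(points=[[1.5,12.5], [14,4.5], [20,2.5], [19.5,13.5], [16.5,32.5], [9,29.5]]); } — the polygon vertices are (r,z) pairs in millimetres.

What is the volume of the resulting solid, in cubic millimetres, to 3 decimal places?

Volume = 23377.049 mm³

Profile (r,z), 6 vertices: (1.5,12.5) (14,4.5) (20,2.5) (19.5,13.5) (16.5,32.5) (9,29.5)
edge 0: (1.5,12.5)→(14,4.5)  cross = 1.5·4.5 − 14·12.5 = -168.2500; (r_i+r_j)·cross = 15.5·-168.2500 = -2607.8750
edge 1: (14,4.5)→(20,2.5)  cross = 14·2.5 − 20·4.5 = -55.0000; (r_i+r_j)·cross = 34·-55.0000 = -1870.0000
edge 2: (20,2.5)→(19.5,13.5)  cross = 20·13.5 − 19.5·2.5 = 221.2500; (r_i+r_j)·cross = 39.5·221.2500 = 8739.3750
edge 3: (19.5,13.5)→(16.5,32.5)  cross = 19.5·32.5 − 16.5·13.5 = 411.0000; (r_i+r_j)·cross = 36·411.0000 = 14796.0000
edge 4: (16.5,32.5)→(9,29.5)  cross = 16.5·29.5 − 9·32.5 = 194.2500; (r_i+r_j)·cross = 25.5·194.2500 = 4953.3750
edge 5: (9,29.5)→(1.5,12.5)  cross = 9·12.5 − 1.5·29.5 = 68.2500; (r_i+r_j)·cross = 10.5·68.2500 = 716.6250
Σcross = 671.5000 → A = |Σcross|/2 = 335.7500 mm²
Σ(r_i+r_j)·cross = 24727.5000 → first moment M = |Σ|/6 = 4121.2500
R_c = M/A = 4121.2500/335.7500 = 12.2748 mm
θ = 325° = 5.672320 rad
V = θ·R_c·A = 5.672320·12.2748·335.7500 = 23377.049 mm³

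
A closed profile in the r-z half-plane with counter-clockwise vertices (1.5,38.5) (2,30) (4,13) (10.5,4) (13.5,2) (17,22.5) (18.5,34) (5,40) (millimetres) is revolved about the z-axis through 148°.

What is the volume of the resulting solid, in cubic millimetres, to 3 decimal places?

Profile (r,z), 8 vertices: (1.5,38.5) (2,30) (4,13) (10.5,4) (13.5,2) (17,22.5) (18.5,34) (5,40)
edge 0: (1.5,38.5)→(2,30)  cross = 1.5·30 − 2·38.5 = -32.0000; (r_i+r_j)·cross = 3.5·-32.0000 = -112.0000
edge 1: (2,30)→(4,13)  cross = 2·13 − 4·30 = -94.0000; (r_i+r_j)·cross = 6·-94.0000 = -564.0000
edge 2: (4,13)→(10.5,4)  cross = 4·4 − 10.5·13 = -120.5000; (r_i+r_j)·cross = 14.5·-120.5000 = -1747.2500
edge 3: (10.5,4)→(13.5,2)  cross = 10.5·2 − 13.5·4 = -33.0000; (r_i+r_j)·cross = 24·-33.0000 = -792.0000
edge 4: (13.5,2)→(17,22.5)  cross = 13.5·22.5 − 17·2 = 269.7500; (r_i+r_j)·cross = 30.5·269.7500 = 8227.3750
edge 5: (17,22.5)→(18.5,34)  cross = 17·34 − 18.5·22.5 = 161.7500; (r_i+r_j)·cross = 35.5·161.7500 = 5742.1250
edge 6: (18.5,34)→(5,40)  cross = 18.5·40 − 5·34 = 570.0000; (r_i+r_j)·cross = 23.5·570.0000 = 13395.0000
edge 7: (5,40)→(1.5,38.5)  cross = 5·38.5 − 1.5·40 = 132.5000; (r_i+r_j)·cross = 6.5·132.5000 = 861.2500
Σcross = 854.5000 → A = |Σcross|/2 = 427.2500 mm²
Σ(r_i+r_j)·cross = 25010.5000 → first moment M = |Σ|/6 = 4168.4167
R_c = M/A = 4168.4167/427.2500 = 9.7564 mm
θ = 148° = 2.583087 rad
V = θ·R_c·A = 2.583087·9.7564·427.2500 = 10767.384 mm³

Volume = 10767.384 mm³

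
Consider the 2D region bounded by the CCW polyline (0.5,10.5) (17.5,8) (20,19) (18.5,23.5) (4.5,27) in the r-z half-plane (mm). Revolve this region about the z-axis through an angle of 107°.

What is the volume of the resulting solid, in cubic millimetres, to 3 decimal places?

Profile (r,z), 5 vertices: (0.5,10.5) (17.5,8) (20,19) (18.5,23.5) (4.5,27)
edge 0: (0.5,10.5)→(17.5,8)  cross = 0.5·8 − 17.5·10.5 = -179.7500; (r_i+r_j)·cross = 18·-179.7500 = -3235.5000
edge 1: (17.5,8)→(20,19)  cross = 17.5·19 − 20·8 = 172.5000; (r_i+r_j)·cross = 37.5·172.5000 = 6468.7500
edge 2: (20,19)→(18.5,23.5)  cross = 20·23.5 − 18.5·19 = 118.5000; (r_i+r_j)·cross = 38.5·118.5000 = 4562.2500
edge 3: (18.5,23.5)→(4.5,27)  cross = 18.5·27 − 4.5·23.5 = 393.7500; (r_i+r_j)·cross = 23·393.7500 = 9056.2500
edge 4: (4.5,27)→(0.5,10.5)  cross = 4.5·10.5 − 0.5·27 = 33.7500; (r_i+r_j)·cross = 5·33.7500 = 168.7500
Σcross = 538.7500 → A = |Σcross|/2 = 269.3750 mm²
Σ(r_i+r_j)·cross = 17020.5000 → first moment M = |Σ|/6 = 2836.7500
R_c = M/A = 2836.7500/269.3750 = 10.5309 mm
θ = 107° = 1.867502 rad
V = θ·R_c·A = 1.867502·10.5309·269.3750 = 5297.637 mm³

Volume = 5297.637 mm³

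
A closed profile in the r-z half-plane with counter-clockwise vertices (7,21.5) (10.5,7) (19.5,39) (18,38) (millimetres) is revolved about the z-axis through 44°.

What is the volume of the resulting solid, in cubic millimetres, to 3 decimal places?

Volume = 1226.712 mm³

Profile (r,z), 4 vertices: (7,21.5) (10.5,7) (19.5,39) (18,38)
edge 0: (7,21.5)→(10.5,7)  cross = 7·7 − 10.5·21.5 = -176.7500; (r_i+r_j)·cross = 17.5·-176.7500 = -3093.1250
edge 1: (10.5,7)→(19.5,39)  cross = 10.5·39 − 19.5·7 = 273.0000; (r_i+r_j)·cross = 30·273.0000 = 8190.0000
edge 2: (19.5,39)→(18,38)  cross = 19.5·38 − 18·39 = 39.0000; (r_i+r_j)·cross = 37.5·39.0000 = 1462.5000
edge 3: (18,38)→(7,21.5)  cross = 18·21.5 − 7·38 = 121.0000; (r_i+r_j)·cross = 25·121.0000 = 3025.0000
Σcross = 256.2500 → A = |Σcross|/2 = 128.1250 mm²
Σ(r_i+r_j)·cross = 9584.3750 → first moment M = |Σ|/6 = 1597.3958
R_c = M/A = 1597.3958/128.1250 = 12.4675 mm
θ = 44° = 0.767945 rad
V = θ·R_c·A = 0.767945·12.4675·128.1250 = 1226.712 mm³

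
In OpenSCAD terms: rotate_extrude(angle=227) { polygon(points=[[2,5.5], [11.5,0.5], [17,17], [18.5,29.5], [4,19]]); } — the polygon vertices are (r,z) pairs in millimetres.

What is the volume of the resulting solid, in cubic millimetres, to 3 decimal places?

Profile (r,z), 5 vertices: (2,5.5) (11.5,0.5) (17,17) (18.5,29.5) (4,19)
edge 0: (2,5.5)→(11.5,0.5)  cross = 2·0.5 − 11.5·5.5 = -62.2500; (r_i+r_j)·cross = 13.5·-62.2500 = -840.3750
edge 1: (11.5,0.5)→(17,17)  cross = 11.5·17 − 17·0.5 = 187.0000; (r_i+r_j)·cross = 28.5·187.0000 = 5329.5000
edge 2: (17,17)→(18.5,29.5)  cross = 17·29.5 − 18.5·17 = 187.0000; (r_i+r_j)·cross = 35.5·187.0000 = 6638.5000
edge 3: (18.5,29.5)→(4,19)  cross = 18.5·19 − 4·29.5 = 233.5000; (r_i+r_j)·cross = 22.5·233.5000 = 5253.7500
edge 4: (4,19)→(2,5.5)  cross = 4·5.5 − 2·19 = -16.0000; (r_i+r_j)·cross = 6·-16.0000 = -96.0000
Σcross = 529.2500 → A = |Σcross|/2 = 264.6250 mm²
Σ(r_i+r_j)·cross = 16285.3750 → first moment M = |Σ|/6 = 2714.2292
R_c = M/A = 2714.2292/264.6250 = 10.2569 mm
θ = 227° = 3.961897 rad
V = θ·R_c·A = 3.961897·10.2569·264.6250 = 10753.497 mm³

Volume = 10753.497 mm³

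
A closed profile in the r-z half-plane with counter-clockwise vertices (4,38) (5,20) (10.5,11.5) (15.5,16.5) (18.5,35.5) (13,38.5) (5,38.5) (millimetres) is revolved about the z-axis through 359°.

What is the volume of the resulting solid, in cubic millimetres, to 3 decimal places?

Volume = 19437.214 mm³

Profile (r,z), 7 vertices: (4,38) (5,20) (10.5,11.5) (15.5,16.5) (18.5,35.5) (13,38.5) (5,38.5)
edge 0: (4,38)→(5,20)  cross = 4·20 − 5·38 = -110.0000; (r_i+r_j)·cross = 9·-110.0000 = -990.0000
edge 1: (5,20)→(10.5,11.5)  cross = 5·11.5 − 10.5·20 = -152.5000; (r_i+r_j)·cross = 15.5·-152.5000 = -2363.7500
edge 2: (10.5,11.5)→(15.5,16.5)  cross = 10.5·16.5 − 15.5·11.5 = -5.0000; (r_i+r_j)·cross = 26·-5.0000 = -130.0000
edge 3: (15.5,16.5)→(18.5,35.5)  cross = 15.5·35.5 − 18.5·16.5 = 245.0000; (r_i+r_j)·cross = 34·245.0000 = 8330.0000
edge 4: (18.5,35.5)→(13,38.5)  cross = 18.5·38.5 − 13·35.5 = 250.7500; (r_i+r_j)·cross = 31.5·250.7500 = 7898.6250
edge 5: (13,38.5)→(5,38.5)  cross = 13·38.5 − 5·38.5 = 308.0000; (r_i+r_j)·cross = 18·308.0000 = 5544.0000
edge 6: (5,38.5)→(4,38)  cross = 5·38 − 4·38.5 = 36.0000; (r_i+r_j)·cross = 9·36.0000 = 324.0000
Σcross = 572.2500 → A = |Σcross|/2 = 286.1250 mm²
Σ(r_i+r_j)·cross = 18612.8750 → first moment M = |Σ|/6 = 3102.1458
R_c = M/A = 3102.1458/286.1250 = 10.8419 mm
θ = 359° = 6.265732 rad
V = θ·R_c·A = 6.265732·10.8419·286.1250 = 19437.214 mm³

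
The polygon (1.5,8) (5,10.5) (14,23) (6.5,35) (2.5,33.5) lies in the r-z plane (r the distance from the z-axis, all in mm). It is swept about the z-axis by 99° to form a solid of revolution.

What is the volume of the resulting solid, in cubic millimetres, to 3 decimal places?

Profile (r,z), 5 vertices: (1.5,8) (5,10.5) (14,23) (6.5,35) (2.5,33.5)
edge 0: (1.5,8)→(5,10.5)  cross = 1.5·10.5 − 5·8 = -24.2500; (r_i+r_j)·cross = 6.5·-24.2500 = -157.6250
edge 1: (5,10.5)→(14,23)  cross = 5·23 − 14·10.5 = -32.0000; (r_i+r_j)·cross = 19·-32.0000 = -608.0000
edge 2: (14,23)→(6.5,35)  cross = 14·35 − 6.5·23 = 340.5000; (r_i+r_j)·cross = 20.5·340.5000 = 6980.2500
edge 3: (6.5,35)→(2.5,33.5)  cross = 6.5·33.5 − 2.5·35 = 130.2500; (r_i+r_j)·cross = 9·130.2500 = 1172.2500
edge 4: (2.5,33.5)→(1.5,8)  cross = 2.5·8 − 1.5·33.5 = -30.2500; (r_i+r_j)·cross = 4·-30.2500 = -121.0000
Σcross = 384.2500 → A = |Σcross|/2 = 192.1250 mm²
Σ(r_i+r_j)·cross = 7265.8750 → first moment M = |Σ|/6 = 1210.9792
R_c = M/A = 1210.9792/192.1250 = 6.3031 mm
θ = 99° = 1.727876 rad
V = θ·R_c·A = 1.727876·6.3031·192.1250 = 2092.422 mm³

Volume = 2092.422 mm³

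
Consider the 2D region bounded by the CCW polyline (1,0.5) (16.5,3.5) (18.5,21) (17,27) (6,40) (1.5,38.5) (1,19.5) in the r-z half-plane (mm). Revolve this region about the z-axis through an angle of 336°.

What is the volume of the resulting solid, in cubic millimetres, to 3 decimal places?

Profile (r,z), 7 vertices: (1,0.5) (16.5,3.5) (18.5,21) (17,27) (6,40) (1.5,38.5) (1,19.5)
edge 0: (1,0.5)→(16.5,3.5)  cross = 1·3.5 − 16.5·0.5 = -4.7500; (r_i+r_j)·cross = 17.5·-4.7500 = -83.1250
edge 1: (16.5,3.5)→(18.5,21)  cross = 16.5·21 − 18.5·3.5 = 281.7500; (r_i+r_j)·cross = 35·281.7500 = 9861.2500
edge 2: (18.5,21)→(17,27)  cross = 18.5·27 − 17·21 = 142.5000; (r_i+r_j)·cross = 35.5·142.5000 = 5058.7500
edge 3: (17,27)→(6,40)  cross = 17·40 − 6·27 = 518.0000; (r_i+r_j)·cross = 23·518.0000 = 11914.0000
edge 4: (6,40)→(1.5,38.5)  cross = 6·38.5 − 1.5·40 = 171.0000; (r_i+r_j)·cross = 7.5·171.0000 = 1282.5000
edge 5: (1.5,38.5)→(1,19.5)  cross = 1.5·19.5 − 1·38.5 = -9.2500; (r_i+r_j)·cross = 2.5·-9.2500 = -23.1250
edge 6: (1,19.5)→(1,0.5)  cross = 1·0.5 − 1·19.5 = -19.0000; (r_i+r_j)·cross = 2·-19.0000 = -38.0000
Σcross = 1080.2500 → A = |Σcross|/2 = 540.1250 mm²
Σ(r_i+r_j)·cross = 27972.2500 → first moment M = |Σ|/6 = 4662.0417
R_c = M/A = 4662.0417/540.1250 = 8.6314 mm
θ = 336° = 5.864306 rad
V = θ·R_c·A = 5.864306·8.6314·540.1250 = 27339.640 mm³

Volume = 27339.640 mm³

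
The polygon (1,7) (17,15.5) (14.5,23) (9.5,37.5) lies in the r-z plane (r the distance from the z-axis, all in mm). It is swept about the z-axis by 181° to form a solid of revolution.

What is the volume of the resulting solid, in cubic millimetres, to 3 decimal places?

Profile (r,z), 4 vertices: (1,7) (17,15.5) (14.5,23) (9.5,37.5)
edge 0: (1,7)→(17,15.5)  cross = 1·15.5 − 17·7 = -103.5000; (r_i+r_j)·cross = 18·-103.5000 = -1863.0000
edge 1: (17,15.5)→(14.5,23)  cross = 17·23 − 14.5·15.5 = 166.2500; (r_i+r_j)·cross = 31.5·166.2500 = 5236.8750
edge 2: (14.5,23)→(9.5,37.5)  cross = 14.5·37.5 − 9.5·23 = 325.2500; (r_i+r_j)·cross = 24·325.2500 = 7806.0000
edge 3: (9.5,37.5)→(1,7)  cross = 9.5·7 − 1·37.5 = 29.0000; (r_i+r_j)·cross = 10.5·29.0000 = 304.5000
Σcross = 417.0000 → A = |Σcross|/2 = 208.5000 mm²
Σ(r_i+r_j)·cross = 11484.3750 → first moment M = |Σ|/6 = 1914.0625
R_c = M/A = 1914.0625/208.5000 = 9.1802 mm
θ = 181° = 3.159046 rad
V = θ·R_c·A = 3.159046·9.1802·208.5000 = 6046.611 mm³

Volume = 6046.611 mm³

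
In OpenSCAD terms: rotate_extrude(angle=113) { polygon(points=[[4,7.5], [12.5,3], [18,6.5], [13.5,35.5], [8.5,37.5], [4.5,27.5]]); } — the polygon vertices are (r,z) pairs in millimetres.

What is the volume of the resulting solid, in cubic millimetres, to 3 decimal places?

Volume = 7081.099 mm³

Profile (r,z), 6 vertices: (4,7.5) (12.5,3) (18,6.5) (13.5,35.5) (8.5,37.5) (4.5,27.5)
edge 0: (4,7.5)→(12.5,3)  cross = 4·3 − 12.5·7.5 = -81.7500; (r_i+r_j)·cross = 16.5·-81.7500 = -1348.8750
edge 1: (12.5,3)→(18,6.5)  cross = 12.5·6.5 − 18·3 = 27.2500; (r_i+r_j)·cross = 30.5·27.2500 = 831.1250
edge 2: (18,6.5)→(13.5,35.5)  cross = 18·35.5 − 13.5·6.5 = 551.2500; (r_i+r_j)·cross = 31.5·551.2500 = 17364.3750
edge 3: (13.5,35.5)→(8.5,37.5)  cross = 13.5·37.5 − 8.5·35.5 = 204.5000; (r_i+r_j)·cross = 22·204.5000 = 4499.0000
edge 4: (8.5,37.5)→(4.5,27.5)  cross = 8.5·27.5 − 4.5·37.5 = 65.0000; (r_i+r_j)·cross = 13·65.0000 = 845.0000
edge 5: (4.5,27.5)→(4,7.5)  cross = 4.5·7.5 − 4·27.5 = -76.2500; (r_i+r_j)·cross = 8.5·-76.2500 = -648.1250
Σcross = 690.0000 → A = |Σcross|/2 = 345.0000 mm²
Σ(r_i+r_j)·cross = 21542.5000 → first moment M = |Σ|/6 = 3590.4167
R_c = M/A = 3590.4167/345.0000 = 10.4070 mm
θ = 113° = 1.972222 rad
V = θ·R_c·A = 1.972222·10.4070·345.0000 = 7081.099 mm³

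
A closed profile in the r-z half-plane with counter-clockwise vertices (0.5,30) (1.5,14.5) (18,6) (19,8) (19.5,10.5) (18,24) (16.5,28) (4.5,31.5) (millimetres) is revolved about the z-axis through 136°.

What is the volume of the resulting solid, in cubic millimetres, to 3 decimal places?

Volume = 8247.932 mm³

Profile (r,z), 8 vertices: (0.5,30) (1.5,14.5) (18,6) (19,8) (19.5,10.5) (18,24) (16.5,28) (4.5,31.5)
edge 0: (0.5,30)→(1.5,14.5)  cross = 0.5·14.5 − 1.5·30 = -37.7500; (r_i+r_j)·cross = 2·-37.7500 = -75.5000
edge 1: (1.5,14.5)→(18,6)  cross = 1.5·6 − 18·14.5 = -252.0000; (r_i+r_j)·cross = 19.5·-252.0000 = -4914.0000
edge 2: (18,6)→(19,8)  cross = 18·8 − 19·6 = 30.0000; (r_i+r_j)·cross = 37·30.0000 = 1110.0000
edge 3: (19,8)→(19.5,10.5)  cross = 19·10.5 − 19.5·8 = 43.5000; (r_i+r_j)·cross = 38.5·43.5000 = 1674.7500
edge 4: (19.5,10.5)→(18,24)  cross = 19.5·24 − 18·10.5 = 279.0000; (r_i+r_j)·cross = 37.5·279.0000 = 10462.5000
edge 5: (18,24)→(16.5,28)  cross = 18·28 − 16.5·24 = 108.0000; (r_i+r_j)·cross = 34.5·108.0000 = 3726.0000
edge 6: (16.5,28)→(4.5,31.5)  cross = 16.5·31.5 − 4.5·28 = 393.7500; (r_i+r_j)·cross = 21·393.7500 = 8268.7500
edge 7: (4.5,31.5)→(0.5,30)  cross = 4.5·30 − 0.5·31.5 = 119.2500; (r_i+r_j)·cross = 5·119.2500 = 596.2500
Σcross = 683.7500 → A = |Σcross|/2 = 341.8750 mm²
Σ(r_i+r_j)·cross = 20848.7500 → first moment M = |Σ|/6 = 3474.7917
R_c = M/A = 3474.7917/341.8750 = 10.1639 mm
θ = 136° = 2.373648 rad
V = θ·R_c·A = 2.373648·10.1639·341.8750 = 8247.932 mm³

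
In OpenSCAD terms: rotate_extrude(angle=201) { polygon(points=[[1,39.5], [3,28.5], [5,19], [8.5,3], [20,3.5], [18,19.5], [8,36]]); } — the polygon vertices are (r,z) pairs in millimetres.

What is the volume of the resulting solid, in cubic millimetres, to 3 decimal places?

Volume = 13947.156 mm³

Profile (r,z), 7 vertices: (1,39.5) (3,28.5) (5,19) (8.5,3) (20,3.5) (18,19.5) (8,36)
edge 0: (1,39.5)→(3,28.5)  cross = 1·28.5 − 3·39.5 = -90.0000; (r_i+r_j)·cross = 4·-90.0000 = -360.0000
edge 1: (3,28.5)→(5,19)  cross = 3·19 − 5·28.5 = -85.5000; (r_i+r_j)·cross = 8·-85.5000 = -684.0000
edge 2: (5,19)→(8.5,3)  cross = 5·3 − 8.5·19 = -146.5000; (r_i+r_j)·cross = 13.5·-146.5000 = -1977.7500
edge 3: (8.5,3)→(20,3.5)  cross = 8.5·3.5 − 20·3 = -30.2500; (r_i+r_j)·cross = 28.5·-30.2500 = -862.1250
edge 4: (20,3.5)→(18,19.5)  cross = 20·19.5 − 18·3.5 = 327.0000; (r_i+r_j)·cross = 38·327.0000 = 12426.0000
edge 5: (18,19.5)→(8,36)  cross = 18·36 − 8·19.5 = 492.0000; (r_i+r_j)·cross = 26·492.0000 = 12792.0000
edge 6: (8,36)→(1,39.5)  cross = 8·39.5 − 1·36 = 280.0000; (r_i+r_j)·cross = 9·280.0000 = 2520.0000
Σcross = 746.7500 → A = |Σcross|/2 = 373.3750 mm²
Σ(r_i+r_j)·cross = 23854.1250 → first moment M = |Σ|/6 = 3975.6875
R_c = M/A = 3975.6875/373.3750 = 10.6480 mm
θ = 201° = 3.508112 rad
V = θ·R_c·A = 3.508112·10.6480·373.3750 = 13947.156 mm³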